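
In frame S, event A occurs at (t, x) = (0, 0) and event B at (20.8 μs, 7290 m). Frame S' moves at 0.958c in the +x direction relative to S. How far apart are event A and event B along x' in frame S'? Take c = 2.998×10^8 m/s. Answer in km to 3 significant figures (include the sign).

γ = 1/√(1 − 0.958²) = 3.4871
Δx' = γ(Δx − vΔt) = 3.4871 × (7290 m − 0.958×(2.998×10^8 m/s)×20.8×10^-6 s)
= 3.4871 × (1316.1 m) = 4.59 km

Δx' ≈ 4.59 km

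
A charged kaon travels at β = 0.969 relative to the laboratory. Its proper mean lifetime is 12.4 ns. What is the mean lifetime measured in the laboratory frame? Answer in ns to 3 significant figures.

Δt ≈ 50.2 ns

γ = 1/√(1 − 0.969²) = 4.0476
Time dilation: Δt = γτ₀ = 4.0476 × 12.4 ns = 50.2 ns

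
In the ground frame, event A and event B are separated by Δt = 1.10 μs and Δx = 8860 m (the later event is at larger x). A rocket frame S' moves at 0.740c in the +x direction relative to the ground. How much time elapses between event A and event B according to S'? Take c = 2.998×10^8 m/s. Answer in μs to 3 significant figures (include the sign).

γ = 1/√(1 − 0.740²) = 1.4868
Δt' = γ(Δt − vΔx/c²) = 1.4868 × (1.10 μs − 0.740×8860 m / (2.998×10^8 m/s))
= 1.4868 × (-20.769 μs) = -30.9 μs

Δt' ≈ -30.9 μs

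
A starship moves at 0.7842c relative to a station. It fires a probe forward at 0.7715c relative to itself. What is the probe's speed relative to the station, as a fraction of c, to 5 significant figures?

Relativistic velocity addition: u = (u' + v)/(1 + u'v/c²)
= (0.7715 + 0.7842)/(1 + 0.7715×0.7842) = 1.5557/1.605010 = 0.96928

u ≈ 0.96928c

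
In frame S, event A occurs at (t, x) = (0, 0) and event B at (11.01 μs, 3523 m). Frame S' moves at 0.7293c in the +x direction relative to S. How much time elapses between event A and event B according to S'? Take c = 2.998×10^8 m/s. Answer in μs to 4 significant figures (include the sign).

Δt' ≈ 3.566 μs

γ = 1/√(1 − 0.7293²) = 1.46157
Δt' = γ(Δt − vΔx/c²) = 1.46157 × (11.01 μs − 0.7293×3523 m / (2.998×10^8 m/s))
= 1.46157 × (2.43987 μs) = 3.566 μs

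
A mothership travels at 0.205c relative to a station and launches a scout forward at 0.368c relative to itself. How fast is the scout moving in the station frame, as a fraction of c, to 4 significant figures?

u ≈ 0.5328c

Compose boost 2: (0.368 + 0.205)/(1 + 0.368×0.205) = 0.5730/1.07544 = 0.5328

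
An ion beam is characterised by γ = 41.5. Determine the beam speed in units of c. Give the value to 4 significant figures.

β = √(1 − 1/γ²) = √(1 − 1/41.5²) = √(0.999419) = 0.9997

β ≈ 0.9997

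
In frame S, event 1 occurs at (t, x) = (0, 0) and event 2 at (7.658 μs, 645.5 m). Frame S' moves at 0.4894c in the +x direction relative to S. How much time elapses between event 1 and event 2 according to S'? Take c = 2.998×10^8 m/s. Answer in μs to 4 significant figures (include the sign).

γ = 1/√(1 − 0.4894²) = 1.14671
Δt' = γ(Δt − vΔx/c²) = 1.14671 × (7.658 μs − 0.4894×645.5 m / (2.998×10^8 m/s))
= 1.14671 × (6.60427 μs) = 7.573 μs

Δt' ≈ 7.573 μs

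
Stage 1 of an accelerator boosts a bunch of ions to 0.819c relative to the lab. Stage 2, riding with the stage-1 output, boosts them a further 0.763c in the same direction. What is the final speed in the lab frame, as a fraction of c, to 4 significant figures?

u ≈ 0.9736c

Compose boost 2: (0.763 + 0.819)/(1 + 0.763×0.819) = 1.582/1.62490 = 0.9736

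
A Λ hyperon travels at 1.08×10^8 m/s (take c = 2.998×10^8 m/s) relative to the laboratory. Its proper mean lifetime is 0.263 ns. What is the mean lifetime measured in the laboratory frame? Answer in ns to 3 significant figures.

Δt ≈ 0.282 ns

β = v/c = 1.08×10^8 / 2.998×10^8 = 0.36024
γ = 1/√(1 − 0.36024²) = 1.0720
Time dilation: Δt = γτ₀ = 1.0720 × 0.263 ns = 0.282 ns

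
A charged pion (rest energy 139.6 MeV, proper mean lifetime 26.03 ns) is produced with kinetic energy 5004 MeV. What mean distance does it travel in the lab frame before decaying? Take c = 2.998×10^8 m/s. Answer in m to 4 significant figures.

γ = 1 + K/(m₀c²) = 1 + 5004/139.6 = 36.8453
β = √(1 − 1/γ²) = 0.999632
Dilated lifetime: γτ₀ = 36.8453 × 26.03 ns = 959.082 ns
d = βc·γτ₀ = 0.999632 × (2.998×10^8 m/s) × 9.59082×10^-7 s = 287.4 m

d ≈ 287.4 m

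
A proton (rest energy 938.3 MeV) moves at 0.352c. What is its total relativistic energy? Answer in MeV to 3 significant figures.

E ≈ 1000 MeV

γ = 1/√(1 − 0.352²) = 1.0684
E = γm₀c² = 1.0684 × 938.3 MeV = 1000 MeV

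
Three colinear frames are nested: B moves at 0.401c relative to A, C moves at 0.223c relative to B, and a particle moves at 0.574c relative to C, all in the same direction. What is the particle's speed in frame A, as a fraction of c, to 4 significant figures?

Compose boost 2: (0.223 + 0.401)/(1 + 0.223×0.401) = 0.6240/1.08942 = 0.572780
Compose boost 3: (0.574 + 0.572780)/(1 + 0.574×0.572780) = 1.14678/1.32878 = 0.8630

u ≈ 0.8630c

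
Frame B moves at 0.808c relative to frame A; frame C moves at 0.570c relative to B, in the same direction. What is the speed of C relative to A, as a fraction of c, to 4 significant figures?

u ≈ 0.9435c

Compose boost 2: (0.570 + 0.808)/(1 + 0.570×0.808) = 1.378/1.46056 = 0.9435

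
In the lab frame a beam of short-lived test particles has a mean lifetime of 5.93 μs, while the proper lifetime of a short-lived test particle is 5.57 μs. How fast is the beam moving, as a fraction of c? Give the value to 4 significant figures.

β ≈ 0.3431

γ = Δt/τ₀ = 5.93/5.57 = 1.06463
β = √(1 − 1/γ²) = √(1 − 1/1.06463²) = 0.3431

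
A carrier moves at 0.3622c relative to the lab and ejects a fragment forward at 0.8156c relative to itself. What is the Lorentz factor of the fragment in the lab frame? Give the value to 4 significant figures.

γ ≈ 2.402

u_lab = (0.8156 + 0.3622)/(1 + 0.8156×0.3622) = 1.1778/1.295410 = 0.9092100
γ = 1/√(1 − 0.9092100²) = 2.402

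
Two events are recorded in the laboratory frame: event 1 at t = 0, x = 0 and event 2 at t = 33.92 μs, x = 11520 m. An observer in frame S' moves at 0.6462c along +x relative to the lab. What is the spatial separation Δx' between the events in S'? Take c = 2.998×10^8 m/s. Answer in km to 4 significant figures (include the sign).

γ = 1/√(1 − 0.6462²) = 1.31033
Δx' = γ(Δx − vΔt) = 1.31033 × (11520 m − 0.6462×(2.998×10^8 m/s)×33.92×10^-6 s)
= 1.31033 × (4948.65 m) = 6.484 km

Δx' ≈ 6.484 km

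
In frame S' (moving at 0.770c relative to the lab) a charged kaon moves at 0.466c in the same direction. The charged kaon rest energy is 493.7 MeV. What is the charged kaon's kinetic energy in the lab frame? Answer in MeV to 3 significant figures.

K ≈ 695 MeV

u_lab = (0.466 + 0.770)/(1 + 0.466×0.770) = 0.909613
γ = 1/√(1 − 0.909613²) = 2.4070
K = (γ − 1)m₀c² = (2.4070 − 1) × 493.7 = 1.4070 × 493.7 = 695 MeV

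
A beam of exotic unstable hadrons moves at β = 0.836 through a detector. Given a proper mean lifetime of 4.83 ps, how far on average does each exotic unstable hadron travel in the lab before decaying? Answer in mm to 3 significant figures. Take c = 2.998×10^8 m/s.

γ = 1/√(1 − 0.836²) = 1.8224
Dilated lifetime: Δt = γτ₀ = 1.8224 × 4.83 ps = 8.8022 ps
d = vΔt = 0.836c × 8.8022 ps = 2.5063×10^8 m/s × 8.8022×10^-12 s = 2.21 mm

d ≈ 2.21 mm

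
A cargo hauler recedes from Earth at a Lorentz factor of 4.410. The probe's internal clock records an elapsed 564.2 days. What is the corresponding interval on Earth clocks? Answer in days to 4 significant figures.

γ = 4.410 (given)
Time dilation: Δt = γτ₀ = 4.410 × 564.2 days = 2488 days

Δt ≈ 2488 days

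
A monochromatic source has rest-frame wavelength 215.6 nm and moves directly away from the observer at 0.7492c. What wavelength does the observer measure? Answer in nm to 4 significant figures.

Relativistic Doppler: λ_obs = λ_src √((1+β)/(1−β))
= 215.6 × √(1.74920/0.250800) = 215.6 × 2.64092 = 569.4 nm

λ_obs ≈ 569.4 nm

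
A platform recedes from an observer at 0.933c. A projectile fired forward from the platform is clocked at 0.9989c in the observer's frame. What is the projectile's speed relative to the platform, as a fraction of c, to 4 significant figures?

u' ≈ 0.9687c

Inverse velocity addition: u' = (u − v)/(1 − uv/c²)
= (0.9989 − 0.933)/(1 − 0.9989×0.933) = 0.06590/0.0680263 = 0.9687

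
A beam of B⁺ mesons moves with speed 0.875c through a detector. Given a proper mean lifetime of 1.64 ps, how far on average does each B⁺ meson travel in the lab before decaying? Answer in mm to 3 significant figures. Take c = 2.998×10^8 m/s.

d ≈ 0.889 mm

γ = 1/√(1 − 0.875²) = 2.0656
Dilated lifetime: Δt = γτ₀ = 2.0656 × 1.64 ps = 3.3876 ps
d = vΔt = 0.875c × 3.3876 ps = 2.6232×10^8 m/s × 3.3876×10^-12 s = 0.889 mm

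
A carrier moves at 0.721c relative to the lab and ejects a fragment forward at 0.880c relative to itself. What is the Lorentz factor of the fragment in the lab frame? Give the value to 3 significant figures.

u_lab = (0.880 + 0.721)/(1 + 0.880×0.721) = 1.601/1.63448 = 0.979516
γ = 1/√(1 − 0.979516²) = 4.97

γ ≈ 4.97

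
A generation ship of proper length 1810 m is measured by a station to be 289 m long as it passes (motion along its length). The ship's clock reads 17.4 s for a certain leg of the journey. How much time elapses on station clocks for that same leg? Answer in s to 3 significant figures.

Δt ≈ 109 s

Length contraction ⇒ γ = L₀/L = 1810/289 = 6.2630
Time dilation: Δt = γτ₀ = 6.2630 × 17.4 s = 109 s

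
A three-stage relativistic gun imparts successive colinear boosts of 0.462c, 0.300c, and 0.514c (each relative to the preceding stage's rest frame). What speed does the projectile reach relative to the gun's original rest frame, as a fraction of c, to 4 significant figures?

Compose boost 2: (0.300 + 0.462)/(1 + 0.300×0.462) = 0.7620/1.13860 = 0.669243
Compose boost 3: (0.514 + 0.669243)/(1 + 0.514×0.669243) = 1.18324/1.34399 = 0.8804

u ≈ 0.8804c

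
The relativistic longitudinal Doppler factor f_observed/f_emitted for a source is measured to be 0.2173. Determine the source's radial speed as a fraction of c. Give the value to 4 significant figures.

β ≈ 0.9098

f_obs/f_src = √((1−β)/(1+β)) = 0.2173  ⇒  (1−β)/(1+β) = 0.0472193
β = |1 − D²|/(1 + D²) = |1 − 0.0472193|/(1 + 0.0472193) = 0.9098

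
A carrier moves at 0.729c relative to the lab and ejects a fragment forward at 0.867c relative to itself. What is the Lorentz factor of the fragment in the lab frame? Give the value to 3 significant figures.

γ ≈ 4.78

u_lab = (0.867 + 0.729)/(1 + 0.867×0.729) = 1.596/1.63204 = 0.977915
γ = 1/√(1 − 0.977915²) = 4.78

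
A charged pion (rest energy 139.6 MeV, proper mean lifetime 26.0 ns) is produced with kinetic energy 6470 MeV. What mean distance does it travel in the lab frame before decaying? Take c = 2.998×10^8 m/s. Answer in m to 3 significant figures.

γ = 1 + K/(m₀c²) = 1 + 6470/139.6 = 47.347
β = √(1 − 1/γ²) = 0.99978
Dilated lifetime: γτ₀ = 47.347 × 26.0 ns = 1231.0 ns
d = βc·γτ₀ = 0.99978 × (2.998×10^8 m/s) × 1.2310×10^-6 s = 369 m

d ≈ 369 m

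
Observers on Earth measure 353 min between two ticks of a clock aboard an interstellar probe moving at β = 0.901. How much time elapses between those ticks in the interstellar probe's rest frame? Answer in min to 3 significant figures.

τ₀ ≈ 153 min

γ = 1/√(1 − 0.901²) = 2.3051
Proper time: τ₀ = Δt/γ = 353/2.3051 = 153 min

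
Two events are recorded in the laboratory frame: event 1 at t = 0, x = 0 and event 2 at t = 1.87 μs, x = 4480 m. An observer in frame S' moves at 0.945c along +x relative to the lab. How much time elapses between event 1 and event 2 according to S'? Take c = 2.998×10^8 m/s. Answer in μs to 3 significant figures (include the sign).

Δt' ≈ -37.5 μs

γ = 1/√(1 − 0.945²) = 3.0574
Δt' = γ(Δt − vΔx/c²) = 3.0574 × (1.87 μs − 0.945×4480 m / (2.998×10^8 m/s))
= 3.0574 × (-12.251 μs) = -37.5 μs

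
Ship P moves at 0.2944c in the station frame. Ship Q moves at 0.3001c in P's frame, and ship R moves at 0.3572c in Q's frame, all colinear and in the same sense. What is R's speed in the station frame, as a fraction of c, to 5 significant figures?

Compose boost 2: (0.3001 + 0.2944)/(1 + 0.3001×0.2944) = 0.59450/1.088349 = 0.5462400
Compose boost 3: (0.3572 + 0.5462400)/(1 + 0.3572×0.5462400) = 0.9034400/1.195117 = 0.75594

u ≈ 0.75594c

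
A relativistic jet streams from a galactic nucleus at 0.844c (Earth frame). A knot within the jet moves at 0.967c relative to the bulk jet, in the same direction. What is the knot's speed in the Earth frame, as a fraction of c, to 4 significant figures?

u ≈ 0.9972c

Relativistic velocity addition: u = (u' + v)/(1 + u'v/c²)
= (0.967 + 0.844)/(1 + 0.967×0.844) = 1.811/1.81615 = 0.9972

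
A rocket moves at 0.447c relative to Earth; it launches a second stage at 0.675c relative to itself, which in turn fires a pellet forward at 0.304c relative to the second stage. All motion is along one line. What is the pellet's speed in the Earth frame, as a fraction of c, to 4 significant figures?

Compose boost 2: (0.675 + 0.447)/(1 + 0.675×0.447) = 1.122/1.30173 = 0.861933
Compose boost 3: (0.304 + 0.861933)/(1 + 0.304×0.861933) = 1.16593/1.26203 = 0.9239

u ≈ 0.9239c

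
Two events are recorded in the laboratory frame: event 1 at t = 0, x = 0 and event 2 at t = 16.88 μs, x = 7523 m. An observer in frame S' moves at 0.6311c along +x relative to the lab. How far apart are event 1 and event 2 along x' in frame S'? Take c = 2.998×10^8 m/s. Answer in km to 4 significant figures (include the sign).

γ = 1/√(1 − 0.6311²) = 1.28916
Δx' = γ(Δx − vΔt) = 1.28916 × (7523 m − 0.6311×(2.998×10^8 m/s)×16.88×10^-6 s)
= 1.28916 × (4329.24 m) = 5.581 km

Δx' ≈ 5.581 km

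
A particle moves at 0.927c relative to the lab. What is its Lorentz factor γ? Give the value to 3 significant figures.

γ = 1/√(1 − β²) = 1/√(1 − 0.927²) = 1/√(0.14067) = 2.67

γ ≈ 2.67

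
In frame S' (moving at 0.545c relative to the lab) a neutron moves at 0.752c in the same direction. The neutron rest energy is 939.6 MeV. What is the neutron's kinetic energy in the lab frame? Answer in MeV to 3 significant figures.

K ≈ 1460 MeV

u_lab = (0.752 + 0.545)/(1 + 0.752×0.545) = 0.919963
γ = 1/√(1 − 0.919963²) = 2.5510
K = (γ − 1)m₀c² = (2.5510 − 1) × 939.6 = 1.5510 × 939.6 = 1460 MeV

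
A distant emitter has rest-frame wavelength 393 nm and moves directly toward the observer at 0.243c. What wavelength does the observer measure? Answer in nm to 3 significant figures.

λ_obs ≈ 307 nm

Relativistic Doppler: λ_obs = λ_src √((1−β)/(1+β))
= 393 × √(0.75700/1.2430) = 393 × 0.78039 = 307 nm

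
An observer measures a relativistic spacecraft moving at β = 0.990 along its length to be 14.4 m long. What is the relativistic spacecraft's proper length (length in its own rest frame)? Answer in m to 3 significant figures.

L₀ ≈ 102 m

γ = 1/√(1 − 0.990²) = 7.0888
L₀ = γL = 7.0888 × 14.4 = 102 m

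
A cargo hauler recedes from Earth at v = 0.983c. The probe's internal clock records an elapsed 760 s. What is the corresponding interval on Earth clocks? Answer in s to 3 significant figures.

γ = 1/√(1 − 0.983²) = 5.4465
Time dilation: Δt = γτ₀ = 5.4465 × 760 s = 4140 s

Δt ≈ 4140 s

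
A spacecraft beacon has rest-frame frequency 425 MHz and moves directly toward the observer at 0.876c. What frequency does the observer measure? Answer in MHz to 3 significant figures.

Relativistic Doppler: f_obs = f_src √((1+β)/(1−β))
= 425 × √(1.8760/0.12400) = 425 × 3.8896 = 1650 MHz

f_obs ≈ 1650 MHz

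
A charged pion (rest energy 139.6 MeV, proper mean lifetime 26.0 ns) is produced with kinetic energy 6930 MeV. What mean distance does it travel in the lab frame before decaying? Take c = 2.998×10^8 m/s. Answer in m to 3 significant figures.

d ≈ 395 m

γ = 1 + K/(m₀c²) = 1 + 6930/139.6 = 50.642
β = √(1 − 1/γ²) = 0.99981
Dilated lifetime: γτ₀ = 50.642 × 26.0 ns = 1316.7 ns
d = βc·γτ₀ = 0.99981 × (2.998×10^8 m/s) × 1.3167×10^-6 s = 395 m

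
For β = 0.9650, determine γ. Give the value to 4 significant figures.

γ = 1/√(1 − β²) = 1/√(1 − 0.9650²) = 1/√(0.0687750) = 3.813

γ ≈ 3.813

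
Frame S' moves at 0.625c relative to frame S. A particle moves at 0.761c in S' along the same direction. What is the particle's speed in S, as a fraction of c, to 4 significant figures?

u ≈ 0.9393c

Relativistic velocity addition: u = (u' + v)/(1 + u'v/c²)
= (0.761 + 0.625)/(1 + 0.761×0.625) = 1.386/1.47562 = 0.9393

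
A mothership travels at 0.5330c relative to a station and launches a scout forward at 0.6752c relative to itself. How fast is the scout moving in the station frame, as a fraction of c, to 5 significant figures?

u ≈ 0.88846c

Compose boost 2: (0.6752 + 0.5330)/(1 + 0.6752×0.5330) = 1.2082/1.359882 = 0.88846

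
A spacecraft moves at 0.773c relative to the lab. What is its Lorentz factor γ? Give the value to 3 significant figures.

γ = 1/√(1 − β²) = 1/√(1 − 0.773²) = 1/√(0.40247) = 1.58

γ ≈ 1.58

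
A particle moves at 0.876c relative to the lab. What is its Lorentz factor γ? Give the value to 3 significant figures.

γ ≈ 2.07

γ = 1/√(1 − β²) = 1/√(1 − 0.876²) = 1/√(0.23262) = 2.07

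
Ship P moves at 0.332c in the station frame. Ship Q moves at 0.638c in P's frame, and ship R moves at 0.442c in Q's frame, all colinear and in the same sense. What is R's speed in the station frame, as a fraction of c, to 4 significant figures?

u ≈ 0.9178c

Compose boost 2: (0.638 + 0.332)/(1 + 0.638×0.332) = 0.9700/1.21182 = 0.800452
Compose boost 3: (0.442 + 0.800452)/(1 + 0.442×0.800452) = 1.24245/1.35380 = 0.9178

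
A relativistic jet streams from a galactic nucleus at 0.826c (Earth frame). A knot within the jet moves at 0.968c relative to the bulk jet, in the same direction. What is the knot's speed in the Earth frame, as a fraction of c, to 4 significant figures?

u ≈ 0.9969c

Relativistic velocity addition: u = (u' + v)/(1 + u'v/c²)
= (0.968 + 0.826)/(1 + 0.968×0.826) = 1.794/1.79957 = 0.9969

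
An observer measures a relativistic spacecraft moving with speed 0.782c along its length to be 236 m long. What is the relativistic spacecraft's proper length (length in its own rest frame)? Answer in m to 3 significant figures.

L₀ ≈ 379 m

γ = 1/√(1 − 0.782²) = 1.6044
L₀ = γL = 1.6044 × 236 = 379 m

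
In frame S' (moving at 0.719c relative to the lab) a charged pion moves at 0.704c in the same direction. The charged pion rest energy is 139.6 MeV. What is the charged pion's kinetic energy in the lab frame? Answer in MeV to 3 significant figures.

K ≈ 286 MeV

u_lab = (0.704 + 0.719)/(1 + 0.704×0.719) = 0.944777
γ = 1/√(1 − 0.944777²) = 3.0514
K = (γ − 1)m₀c² = (3.0514 − 1) × 139.6 = 2.0514 × 139.6 = 286 MeV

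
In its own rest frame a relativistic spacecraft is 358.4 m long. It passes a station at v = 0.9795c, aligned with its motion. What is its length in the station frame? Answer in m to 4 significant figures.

L ≈ 72.20 m

γ = 1/√(1 − 0.9795²) = 4.96415
Length contraction: L = L₀/γ = 358.4/4.96415 = 72.20 m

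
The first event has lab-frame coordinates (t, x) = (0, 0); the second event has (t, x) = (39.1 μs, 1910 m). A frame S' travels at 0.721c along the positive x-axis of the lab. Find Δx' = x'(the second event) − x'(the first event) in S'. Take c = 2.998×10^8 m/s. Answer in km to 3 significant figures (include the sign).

Δx' ≈ -9.44 km

γ = 1/√(1 − 0.721²) = 1.4431
Δx' = γ(Δx − vΔt) = 1.4431 × (1910 m − 0.721×(2.998×10^8 m/s)×39.1×10^-6 s)
= 1.4431 × (-6541.7 m) = -9.44 km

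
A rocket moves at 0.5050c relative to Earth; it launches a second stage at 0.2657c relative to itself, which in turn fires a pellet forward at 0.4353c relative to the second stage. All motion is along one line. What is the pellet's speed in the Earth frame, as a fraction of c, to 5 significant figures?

Compose boost 2: (0.2657 + 0.5050)/(1 + 0.2657×0.5050) = 0.77070/1.134178 = 0.6795227
Compose boost 3: (0.4353 + 0.6795227)/(1 + 0.4353×0.6795227) = 1.114823/1.295796 = 0.86034

u ≈ 0.86034c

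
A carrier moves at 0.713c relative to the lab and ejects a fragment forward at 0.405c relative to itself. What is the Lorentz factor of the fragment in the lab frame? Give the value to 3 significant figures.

γ ≈ 2.01

u_lab = (0.405 + 0.713)/(1 + 0.405×0.713) = 1.118/1.28876 = 0.867497
γ = 1/√(1 − 0.867497²) = 2.01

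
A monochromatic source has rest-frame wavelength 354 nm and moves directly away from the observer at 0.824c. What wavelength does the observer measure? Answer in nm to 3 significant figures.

λ_obs ≈ 1140 nm

Relativistic Doppler: λ_obs = λ_src √((1+β)/(1−β))
= 354 × √(1.8240/0.17600) = 354 × 3.2193 = 1140 nm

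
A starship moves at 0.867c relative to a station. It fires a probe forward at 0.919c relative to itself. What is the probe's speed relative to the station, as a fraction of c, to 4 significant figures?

Relativistic velocity addition: u = (u' + v)/(1 + u'v/c²)
= (0.919 + 0.867)/(1 + 0.919×0.867) = 1.786/1.79677 = 0.9940

u ≈ 0.9940c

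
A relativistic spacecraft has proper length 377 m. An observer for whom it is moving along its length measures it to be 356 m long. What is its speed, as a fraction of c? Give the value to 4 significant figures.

β ≈ 0.3291

γ = L₀/L = 377/356 = 1.05899
β = √(1 − 1/γ²) = 0.3291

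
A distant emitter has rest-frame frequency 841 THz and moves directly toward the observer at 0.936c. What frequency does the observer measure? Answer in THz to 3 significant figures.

Relativistic Doppler: f_obs = f_src √((1+β)/(1−β))
= 841 × √(1.9360/0.064000) = 841 × 5.5000 = 4630 THz

f_obs ≈ 4630 THz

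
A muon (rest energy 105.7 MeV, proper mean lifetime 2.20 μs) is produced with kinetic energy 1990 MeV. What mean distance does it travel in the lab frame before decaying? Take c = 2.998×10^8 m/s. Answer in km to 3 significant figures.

d ≈ 13.1 km

γ = 1 + K/(m₀c²) = 1 + 1990/105.7 = 19.827
β = √(1 − 1/γ²) = 0.99873
Dilated lifetime: γτ₀ = 19.827 × 2.20 μs = 43.619 μs
d = βc·γτ₀ = 0.99873 × (2.998×10^8 m/s) × 4.3619×10^-5 s = 13.1 km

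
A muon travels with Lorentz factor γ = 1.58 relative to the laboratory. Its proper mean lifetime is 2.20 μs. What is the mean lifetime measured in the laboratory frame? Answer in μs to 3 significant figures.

Δt ≈ 3.48 μs

γ = 1.58 (given)
Time dilation: Δt = γτ₀ = 1.58 × 2.20 μs = 3.48 μs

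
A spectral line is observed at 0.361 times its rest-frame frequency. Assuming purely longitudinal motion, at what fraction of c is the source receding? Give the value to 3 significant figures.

f_obs/f_src = √((1−β)/(1+β)) = 0.361  ⇒  (1−β)/(1+β) = 0.13032
β = |1 − D²|/(1 + D²) = |1 − 0.13032|/(1 + 0.13032) = 0.769

β ≈ 0.769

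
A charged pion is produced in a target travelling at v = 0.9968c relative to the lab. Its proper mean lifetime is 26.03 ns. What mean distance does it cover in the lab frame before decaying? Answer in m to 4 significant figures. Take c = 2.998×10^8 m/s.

γ = 1/√(1 − 0.9968²) = 12.5100
Dilated lifetime: Δt = γτ₀ = 12.5100 × 26.03 ns = 325.636 ns
d = vΔt = 0.9968c × 325.636 ns = 2.98841×10^8 m/s × 3.25636×10^-7 s = 97.31 m

d ≈ 97.31 m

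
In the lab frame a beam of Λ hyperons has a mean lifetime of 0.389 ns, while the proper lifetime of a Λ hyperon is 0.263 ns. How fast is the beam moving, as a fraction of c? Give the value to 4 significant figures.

β ≈ 0.7368

γ = Δt/τ₀ = 0.389/0.263 = 1.47909
β = √(1 − 1/γ²) = √(1 − 1/1.47909²) = 0.7368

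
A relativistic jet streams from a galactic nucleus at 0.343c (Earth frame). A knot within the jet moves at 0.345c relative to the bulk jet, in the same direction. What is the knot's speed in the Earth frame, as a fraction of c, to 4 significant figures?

Relativistic velocity addition: u = (u' + v)/(1 + u'v/c²)
= (0.345 + 0.343)/(1 + 0.345×0.343) = 0.6880/1.11834 = 0.6152

u ≈ 0.6152c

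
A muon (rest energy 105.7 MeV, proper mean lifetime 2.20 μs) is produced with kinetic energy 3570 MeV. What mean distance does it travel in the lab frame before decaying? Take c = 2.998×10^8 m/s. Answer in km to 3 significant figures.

d ≈ 22.9 km

γ = 1 + K/(m₀c²) = 1 + 3570/105.7 = 34.775
β = √(1 − 1/γ²) = 0.99959
Dilated lifetime: γτ₀ = 34.775 × 2.20 μs = 76.505 μs
d = βc·γτ₀ = 0.99959 × (2.998×10^8 m/s) × 7.6505×10^-5 s = 22.9 km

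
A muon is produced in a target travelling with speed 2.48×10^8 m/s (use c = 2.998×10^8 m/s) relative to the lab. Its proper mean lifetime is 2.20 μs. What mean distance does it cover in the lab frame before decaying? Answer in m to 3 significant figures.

d ≈ 971 m

β = v/c = 2.48×10^8 / 2.998×10^8 = 0.82722
γ = 1/√(1 − 0.82722²) = 1.7797
Dilated lifetime: Δt = γτ₀ = 1.7797 × 2.20 μs = 3.9154 μs
d = vΔt = 0.82722c × 3.9154 μs = 2.4800×10^8 m/s × 3.9154×10^-6 s = 971 m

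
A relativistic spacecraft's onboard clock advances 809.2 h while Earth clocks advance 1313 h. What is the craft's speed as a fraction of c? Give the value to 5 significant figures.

β ≈ 0.78751

γ = Δt/τ₀ = 1313/809.2 = 1.622590
β = √(1 − 1/γ²) = √(1 − 1/1.622590²) = 0.78751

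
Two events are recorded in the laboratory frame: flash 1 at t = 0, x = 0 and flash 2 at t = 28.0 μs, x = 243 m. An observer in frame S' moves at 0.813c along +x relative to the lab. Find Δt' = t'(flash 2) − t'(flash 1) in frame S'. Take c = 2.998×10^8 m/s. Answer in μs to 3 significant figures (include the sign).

Δt' ≈ 47.0 μs

γ = 1/√(1 − 0.813²) = 1.7174
Δt' = γ(Δt − vΔx/c²) = 1.7174 × (28.0 μs − 0.813×243 m / (2.998×10^8 m/s))
= 1.7174 × (27.341 μs) = 47.0 μs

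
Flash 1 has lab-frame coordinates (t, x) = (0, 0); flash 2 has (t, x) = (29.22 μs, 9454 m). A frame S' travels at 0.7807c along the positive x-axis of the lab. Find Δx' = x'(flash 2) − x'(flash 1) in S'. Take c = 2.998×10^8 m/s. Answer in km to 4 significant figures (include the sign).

γ = 1/√(1 − 0.7807²) = 1.60024
Δx' = γ(Δx − vΔt) = 1.60024 × (9454 m − 0.7807×(2.998×10^8 m/s)×29.22×10^-6 s)
= 1.60024 × (2614.95 m) = 4.185 km

Δx' ≈ 4.185 km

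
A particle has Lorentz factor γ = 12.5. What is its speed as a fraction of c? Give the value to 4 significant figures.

β ≈ 0.9968

β = √(1 − 1/γ²) = √(1 − 1/12.5²) = √(0.993600) = 0.9968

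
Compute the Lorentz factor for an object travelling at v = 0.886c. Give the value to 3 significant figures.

γ = 1/√(1 − β²) = 1/√(1 − 0.886²) = 1/√(0.21500) = 2.16

γ ≈ 2.16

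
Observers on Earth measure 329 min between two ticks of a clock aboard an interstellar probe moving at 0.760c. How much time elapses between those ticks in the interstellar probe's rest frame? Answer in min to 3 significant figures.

γ = 1/√(1 − 0.760²) = 1.5386
Proper time: τ₀ = Δt/γ = 329/1.5386 = 214 min

τ₀ ≈ 214 min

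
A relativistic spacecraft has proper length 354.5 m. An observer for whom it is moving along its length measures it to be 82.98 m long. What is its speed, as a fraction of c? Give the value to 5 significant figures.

γ = L₀/L = 354.5/82.98 = 4.272114
β = √(1 − 1/γ²) = 0.97222

β ≈ 0.97222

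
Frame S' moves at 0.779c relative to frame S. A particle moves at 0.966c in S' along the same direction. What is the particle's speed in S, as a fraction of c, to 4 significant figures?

u ≈ 0.9957c

Relativistic velocity addition: u = (u' + v)/(1 + u'v/c²)
= (0.966 + 0.779)/(1 + 0.966×0.779) = 1.745/1.75251 = 0.9957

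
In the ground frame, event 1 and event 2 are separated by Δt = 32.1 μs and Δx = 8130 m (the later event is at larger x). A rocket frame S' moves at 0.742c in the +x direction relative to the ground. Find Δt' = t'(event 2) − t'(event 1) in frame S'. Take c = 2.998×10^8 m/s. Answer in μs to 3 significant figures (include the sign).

Δt' ≈ 17.9 μs

γ = 1/√(1 − 0.742²) = 1.4916
Δt' = γ(Δt − vΔx/c²) = 1.4916 × (32.1 μs − 0.742×8130 m / (2.998×10^8 m/s))
= 1.4916 × (11.978 μs) = 17.9 μs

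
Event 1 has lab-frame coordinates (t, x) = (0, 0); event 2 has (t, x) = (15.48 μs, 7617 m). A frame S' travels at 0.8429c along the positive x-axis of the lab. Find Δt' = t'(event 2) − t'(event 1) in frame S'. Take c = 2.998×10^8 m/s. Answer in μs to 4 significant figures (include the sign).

Δt' ≈ -11.03 μs

γ = 1/√(1 − 0.8429²) = 1.85849
Δt' = γ(Δt − vΔx/c²) = 1.85849 × (15.48 μs − 0.8429×7617 m / (2.998×10^8 m/s))
= 1.85849 × (-5.93551 μs) = -11.03 μs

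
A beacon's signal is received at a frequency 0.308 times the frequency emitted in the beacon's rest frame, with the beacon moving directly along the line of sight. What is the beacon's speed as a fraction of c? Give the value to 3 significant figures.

f_obs/f_src = √((1−β)/(1+β)) = 0.308  ⇒  (1−β)/(1+β) = 0.094864
β = |1 − D²|/(1 + D²) = |1 − 0.094864|/(1 + 0.094864) = 0.827

β ≈ 0.827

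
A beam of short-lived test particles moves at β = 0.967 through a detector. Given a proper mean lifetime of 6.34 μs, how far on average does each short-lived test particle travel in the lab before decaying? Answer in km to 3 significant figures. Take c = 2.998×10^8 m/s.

d ≈ 7.21 km

γ = 1/√(1 − 0.967²) = 3.9250
Dilated lifetime: Δt = γτ₀ = 3.9250 × 6.34 μs = 24.885 μs
d = vΔt = 0.967c × 24.885 μs = 2.8991×10^8 m/s × 2.4885×10^-5 s = 7.21 km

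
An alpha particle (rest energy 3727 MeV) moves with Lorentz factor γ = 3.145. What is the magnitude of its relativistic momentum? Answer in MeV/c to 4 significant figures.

p ≈ 11110 MeV/c

β = √(1 − 1/γ²) = √(1 − 1/3.145²) = 0.948102
p = γβm₀c = 3.145 × 0.948102 × 3727 MeV/c = 11110 MeV/c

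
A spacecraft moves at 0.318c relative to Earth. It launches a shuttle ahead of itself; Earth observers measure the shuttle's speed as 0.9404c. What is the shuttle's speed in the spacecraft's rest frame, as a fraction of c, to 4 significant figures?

Inverse velocity addition: u' = (u − v)/(1 − uv/c²)
= (0.9404 − 0.318)/(1 − 0.9404×0.318) = 0.6224/0.700953 = 0.8879

u' ≈ 0.8879c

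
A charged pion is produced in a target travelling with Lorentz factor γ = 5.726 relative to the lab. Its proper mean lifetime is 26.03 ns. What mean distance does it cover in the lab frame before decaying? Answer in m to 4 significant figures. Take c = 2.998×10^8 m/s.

β = √(1 − 1/γ²) = √(1 − 1/5.726²) = 0.984632
Dilated lifetime: Δt = γτ₀ = 5.726 × 26.03 ns = 149.048 ns
d = vΔt = 0.984632c × 149.048 ns = 2.95193×10^8 m/s × 1.49048×10^-7 s = 44.00 m

d ≈ 44.00 m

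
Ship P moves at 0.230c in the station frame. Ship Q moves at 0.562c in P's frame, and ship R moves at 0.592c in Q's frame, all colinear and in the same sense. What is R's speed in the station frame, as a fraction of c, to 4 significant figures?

Compose boost 2: (0.562 + 0.230)/(1 + 0.562×0.230) = 0.7920/1.12926 = 0.701344
Compose boost 3: (0.592 + 0.701344)/(1 + 0.592×0.701344) = 1.29334/1.41520 = 0.9139

u ≈ 0.9139c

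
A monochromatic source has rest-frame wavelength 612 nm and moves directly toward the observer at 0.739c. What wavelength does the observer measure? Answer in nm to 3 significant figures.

λ_obs ≈ 237 nm

Relativistic Doppler: λ_obs = λ_src √((1−β)/(1+β))
= 612 × √(0.26100/1.7390) = 612 × 0.38741 = 237 nm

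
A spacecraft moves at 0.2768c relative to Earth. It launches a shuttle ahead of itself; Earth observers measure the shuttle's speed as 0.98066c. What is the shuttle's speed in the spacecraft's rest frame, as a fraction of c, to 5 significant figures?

Inverse velocity addition: u' = (u − v)/(1 − uv/c²)
= (0.98066 − 0.2768)/(1 − 0.98066×0.2768) = 0.70386/0.7285533 = 0.96611

u' ≈ 0.96611c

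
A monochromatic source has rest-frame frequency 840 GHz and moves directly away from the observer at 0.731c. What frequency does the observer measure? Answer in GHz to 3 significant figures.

f_obs ≈ 331 GHz

Relativistic Doppler: f_obs = f_src √((1−β)/(1+β))
= 840 × √(0.26900/1.7310) = 840 × 0.39421 = 331 GHz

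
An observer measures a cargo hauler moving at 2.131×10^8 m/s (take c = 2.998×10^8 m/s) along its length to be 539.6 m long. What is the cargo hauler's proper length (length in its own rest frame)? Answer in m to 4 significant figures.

β = v/c = 2.131×10^8 / 2.998×10^8 = 0.710807
γ = 1/√(1 − 0.710807²) = 1.42169
L₀ = γL = 1.42169 × 539.6 = 767.1 m

L₀ ≈ 767.1 m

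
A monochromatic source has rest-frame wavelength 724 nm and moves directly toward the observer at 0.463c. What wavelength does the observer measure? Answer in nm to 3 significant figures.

Relativistic Doppler: λ_obs = λ_src √((1−β)/(1+β))
= 724 × √(0.53700/1.4630) = 724 × 0.60585 = 439 nm

λ_obs ≈ 439 nm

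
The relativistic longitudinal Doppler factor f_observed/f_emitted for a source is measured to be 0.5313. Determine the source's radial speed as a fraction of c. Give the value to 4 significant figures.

f_obs/f_src = √((1−β)/(1+β)) = 0.5313  ⇒  (1−β)/(1+β) = 0.282280
β = |1 − D²|/(1 + D²) = |1 − 0.282280|/(1 + 0.282280) = 0.5597

β ≈ 0.5597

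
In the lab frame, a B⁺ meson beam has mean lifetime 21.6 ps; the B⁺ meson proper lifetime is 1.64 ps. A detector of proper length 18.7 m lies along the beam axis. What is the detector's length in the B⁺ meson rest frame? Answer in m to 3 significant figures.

L ≈ 1.42 m

Time dilation ⇒ γ = Δt/τ₀ = 21.6/1.64 = 13.171
Length contraction: L = L₀/γ = 18.7/13.171 = 1.42 m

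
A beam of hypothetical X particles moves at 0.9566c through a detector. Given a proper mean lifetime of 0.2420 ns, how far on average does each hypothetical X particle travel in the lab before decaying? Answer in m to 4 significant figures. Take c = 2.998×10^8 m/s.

d ≈ 0.2382 m

γ = 1/√(1 − 0.9566²) = 3.43166
Dilated lifetime: Δt = γτ₀ = 3.43166 × 0.2420 ns = 0.830461 ns
d = vΔt = 0.9566c × 0.830461 ns = 2.86789×10^8 m/s × 8.30461×10^-10 s = 0.2382 m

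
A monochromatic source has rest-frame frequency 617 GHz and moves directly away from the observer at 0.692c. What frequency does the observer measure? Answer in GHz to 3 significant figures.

Relativistic Doppler: f_obs = f_src √((1−β)/(1+β))
= 617 × √(0.30800/1.6920) = 617 × 0.42665 = 263 GHz

f_obs ≈ 263 GHz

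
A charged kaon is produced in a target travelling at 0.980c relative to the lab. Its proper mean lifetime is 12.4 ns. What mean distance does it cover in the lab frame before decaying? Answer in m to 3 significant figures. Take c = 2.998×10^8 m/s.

γ = 1/√(1 − 0.980²) = 5.0252
Dilated lifetime: Δt = γτ₀ = 5.0252 × 12.4 ns = 62.312 ns
d = vΔt = 0.980c × 62.312 ns = 2.9380×10^8 m/s × 6.2312×10^-8 s = 18.3 m

d ≈ 18.3 m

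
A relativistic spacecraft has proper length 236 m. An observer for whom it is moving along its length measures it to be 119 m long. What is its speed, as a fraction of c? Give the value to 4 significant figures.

γ = L₀/L = 236/119 = 1.98319
β = √(1 − 1/γ²) = 0.8636

β ≈ 0.8636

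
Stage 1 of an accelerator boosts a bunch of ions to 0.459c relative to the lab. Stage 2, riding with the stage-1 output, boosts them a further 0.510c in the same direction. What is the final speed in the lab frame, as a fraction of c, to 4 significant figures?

u ≈ 0.7852c

Compose boost 2: (0.510 + 0.459)/(1 + 0.510×0.459) = 0.9690/1.23409 = 0.7852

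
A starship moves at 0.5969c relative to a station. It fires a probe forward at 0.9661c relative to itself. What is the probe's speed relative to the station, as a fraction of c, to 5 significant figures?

Relativistic velocity addition: u = (u' + v)/(1 + u'v/c²)
= (0.9661 + 0.5969)/(1 + 0.9661×0.5969) = 1.5630/1.576665 = 0.99133

u ≈ 0.99133c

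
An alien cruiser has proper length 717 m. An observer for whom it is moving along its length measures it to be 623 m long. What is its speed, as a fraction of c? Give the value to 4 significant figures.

γ = L₀/L = 717/623 = 1.15088
β = √(1 − 1/γ²) = 0.4950

β ≈ 0.4950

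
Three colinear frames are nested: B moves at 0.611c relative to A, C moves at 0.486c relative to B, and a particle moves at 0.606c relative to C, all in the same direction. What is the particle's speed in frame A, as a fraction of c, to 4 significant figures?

u ≈ 0.9598c

Compose boost 2: (0.486 + 0.611)/(1 + 0.486×0.611) = 1.097/1.29695 = 0.845833
Compose boost 3: (0.606 + 0.845833)/(1 + 0.606×0.845833) = 1.45183/1.51257 = 0.9598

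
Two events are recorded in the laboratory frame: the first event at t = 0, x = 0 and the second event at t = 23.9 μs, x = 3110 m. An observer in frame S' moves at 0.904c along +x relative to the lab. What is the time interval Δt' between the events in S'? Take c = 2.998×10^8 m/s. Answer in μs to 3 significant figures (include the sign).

Δt' ≈ 34.0 μs

γ = 1/√(1 − 0.904²) = 2.3390
Δt' = γ(Δt − vΔx/c²) = 2.3390 × (23.9 μs − 0.904×3110 m / (2.998×10^8 m/s))
= 2.3390 × (14.522 μs) = 34.0 μs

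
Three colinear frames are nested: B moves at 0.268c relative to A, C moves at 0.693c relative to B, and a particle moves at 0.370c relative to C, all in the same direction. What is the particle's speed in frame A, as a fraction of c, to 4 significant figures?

Compose boost 2: (0.693 + 0.268)/(1 + 0.693×0.268) = 0.9610/1.18572 = 0.810475
Compose boost 3: (0.370 + 0.810475)/(1 + 0.370×0.810475) = 1.18048/1.29988 = 0.9081

u ≈ 0.9081c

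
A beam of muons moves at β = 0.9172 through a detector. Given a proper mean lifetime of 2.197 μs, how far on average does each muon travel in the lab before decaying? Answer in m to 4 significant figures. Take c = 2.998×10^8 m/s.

γ = 1/√(1 − 0.9172²) = 2.50987
Dilated lifetime: Δt = γτ₀ = 2.50987 × 2.197 μs = 5.51418 μs
d = vΔt = 0.9172c × 5.51418 μs = 2.74977×10^8 m/s × 5.51418×10^-6 s = 1516 m

d ≈ 1516 m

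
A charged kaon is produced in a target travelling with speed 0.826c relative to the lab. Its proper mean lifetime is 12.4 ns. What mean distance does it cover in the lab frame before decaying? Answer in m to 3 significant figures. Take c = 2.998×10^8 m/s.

d ≈ 5.45 m

γ = 1/√(1 − 0.826²) = 1.7741
Dilated lifetime: Δt = γτ₀ = 1.7741 × 12.4 ns = 21.999 ns
d = vΔt = 0.826c × 21.999 ns = 2.4763×10^8 m/s × 2.1999×10^-8 s = 5.45 m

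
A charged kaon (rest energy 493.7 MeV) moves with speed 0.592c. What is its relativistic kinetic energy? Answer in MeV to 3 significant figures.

K ≈ 119 MeV

γ = 1/√(1 − 0.592²) = 1.2408
K = (γ − 1)m₀c² = (1.2408 − 1) × 493.7 MeV = 0.24079 × 493.7 MeV = 119 MeV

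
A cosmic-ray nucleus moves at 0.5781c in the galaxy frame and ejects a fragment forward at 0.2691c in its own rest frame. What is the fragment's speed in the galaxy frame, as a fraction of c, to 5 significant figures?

u ≈ 0.73315c

Compose boost 2: (0.2691 + 0.5781)/(1 + 0.2691×0.5781) = 0.84720/1.155567 = 0.73315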